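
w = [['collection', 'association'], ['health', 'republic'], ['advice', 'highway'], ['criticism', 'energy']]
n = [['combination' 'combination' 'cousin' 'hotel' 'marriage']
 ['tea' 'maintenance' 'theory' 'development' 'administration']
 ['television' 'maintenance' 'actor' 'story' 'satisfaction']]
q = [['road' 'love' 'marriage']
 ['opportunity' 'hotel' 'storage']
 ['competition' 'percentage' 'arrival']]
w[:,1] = ['association', 'republic', 'highway', 'energy']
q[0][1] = 'love'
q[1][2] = 'storage'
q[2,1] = 'percentage'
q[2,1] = 'percentage'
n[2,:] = ['television', 'maintenance', 'actor', 'story', 'satisfaction']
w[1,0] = 'health'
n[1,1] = 'maintenance'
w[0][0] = 'collection'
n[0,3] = 'hotel'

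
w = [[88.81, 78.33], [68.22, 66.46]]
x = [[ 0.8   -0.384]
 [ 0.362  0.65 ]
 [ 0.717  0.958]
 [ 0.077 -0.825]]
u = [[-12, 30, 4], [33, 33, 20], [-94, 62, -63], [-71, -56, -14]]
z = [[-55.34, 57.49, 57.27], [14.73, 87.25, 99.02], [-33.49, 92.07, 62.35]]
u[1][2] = 20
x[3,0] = 0.077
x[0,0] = 0.8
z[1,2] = 99.02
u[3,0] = -71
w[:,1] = [78.33, 66.46]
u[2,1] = 62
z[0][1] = 57.49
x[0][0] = 0.8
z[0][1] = 57.49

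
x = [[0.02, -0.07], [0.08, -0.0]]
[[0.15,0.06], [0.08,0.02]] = x @ [[0.99, 0.20], [-1.93, -0.77]]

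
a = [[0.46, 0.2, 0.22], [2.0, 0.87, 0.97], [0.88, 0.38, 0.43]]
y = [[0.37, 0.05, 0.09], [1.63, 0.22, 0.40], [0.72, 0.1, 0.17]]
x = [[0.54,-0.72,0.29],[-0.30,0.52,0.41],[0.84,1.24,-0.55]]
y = a @ x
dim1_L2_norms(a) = [0.55, 2.39, 1.05]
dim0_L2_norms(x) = [1.04, 1.53, 0.74]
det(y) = -0.00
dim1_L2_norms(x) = [0.95, 0.73, 1.6]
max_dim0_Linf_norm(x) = 1.24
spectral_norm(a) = 2.66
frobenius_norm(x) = 1.99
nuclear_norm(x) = 3.13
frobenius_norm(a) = 2.66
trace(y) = 0.76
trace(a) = 1.76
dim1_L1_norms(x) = [1.55, 1.23, 2.63]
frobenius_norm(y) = 1.89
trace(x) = 0.51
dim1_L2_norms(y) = [0.38, 1.69, 0.75]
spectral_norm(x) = 1.67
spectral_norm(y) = 1.89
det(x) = -0.79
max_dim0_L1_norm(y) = 2.72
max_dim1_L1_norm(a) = 3.84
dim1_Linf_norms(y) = [0.37, 1.63, 0.72]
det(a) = 0.00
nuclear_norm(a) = 2.67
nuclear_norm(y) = 1.90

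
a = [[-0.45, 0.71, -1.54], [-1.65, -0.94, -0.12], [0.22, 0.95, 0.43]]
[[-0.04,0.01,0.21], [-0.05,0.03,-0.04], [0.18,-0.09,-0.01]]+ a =[[-0.49, 0.72, -1.33],[-1.7, -0.91, -0.16],[0.40, 0.86, 0.42]]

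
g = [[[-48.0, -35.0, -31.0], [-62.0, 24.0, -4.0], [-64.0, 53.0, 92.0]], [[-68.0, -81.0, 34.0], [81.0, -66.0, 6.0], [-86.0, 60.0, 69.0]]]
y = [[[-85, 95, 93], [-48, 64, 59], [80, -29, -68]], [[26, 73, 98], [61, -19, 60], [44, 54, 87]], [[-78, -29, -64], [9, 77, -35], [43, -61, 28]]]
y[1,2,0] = 44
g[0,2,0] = -64.0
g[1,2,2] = 69.0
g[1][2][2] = 69.0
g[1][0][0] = -68.0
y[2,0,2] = -64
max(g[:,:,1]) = 60.0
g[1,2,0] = -86.0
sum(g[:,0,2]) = 3.0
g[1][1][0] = 81.0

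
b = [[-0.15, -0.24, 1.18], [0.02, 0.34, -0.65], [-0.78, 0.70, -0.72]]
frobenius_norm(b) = 1.90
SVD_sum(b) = [[0.26,  -0.48,  0.95], [-0.17,  0.31,  -0.62], [-0.26,  0.49,  -0.97]] + [[-0.43, 0.19, 0.21], [0.13, -0.06, -0.07], [-0.51, 0.23, 0.25]] + [[0.03, 0.04, 0.01], [0.05, 0.09, 0.03], [-0.01, -0.01, -0.0]]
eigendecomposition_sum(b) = [[-0.09+0.45j,  -0.15-0.31j,  (0.59+0.22j)], [-0.02-0.23j,  0.11+0.13j,  (-0.32-0.03j)], [(-0.4-0.2j),  0.33-0.06j,  -0.36+0.51j]] + [[(-0.09-0.45j),(-0.15+0.31j),0.59-0.22j], [-0.02+0.23j,0.11-0.13j,(-0.32+0.03j)], [(-0.4+0.2j),(0.33+0.06j),-0.36-0.51j]] + [[(0.03-0j), 0.06+0.00j, -0.01+0.00j], [0.05-0.00j, 0.11+0.00j, (-0.02+0j)], [(0.02-0j), (0.04+0j), (-0.01+0j)]]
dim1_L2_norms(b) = [1.21, 0.73, 1.27]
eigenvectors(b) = [[(-0.67+0j), -0.67-0.00j, 0.45+0.00j], [0.33-0.09j, (0.33+0.09j), (0.85+0j)], [(0.17-0.64j), (0.17+0.64j), 0.28+0.00j]]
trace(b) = -0.53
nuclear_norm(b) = 2.66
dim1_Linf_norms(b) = [1.18, 0.65, 0.78]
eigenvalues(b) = [(-0.33+1.08j), (-0.33-1.08j), (0.13+0j)]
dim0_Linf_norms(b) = [0.78, 0.7, 1.18]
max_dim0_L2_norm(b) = 1.53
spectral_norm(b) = 1.71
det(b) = 0.17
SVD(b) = [[0.64, 0.64, -0.43],[-0.41, -0.19, -0.89],[-0.65, 0.75, 0.14]] @ diag([1.7147612469494047, 0.819933247013044, 0.12289563215659578]) @ [[0.23,  -0.44,  0.87], [-0.83,  0.37,  0.41], [-0.50,  -0.82,  -0.28]]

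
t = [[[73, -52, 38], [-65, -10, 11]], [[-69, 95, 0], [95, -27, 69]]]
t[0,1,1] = -10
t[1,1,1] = -27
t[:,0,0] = [73, -69]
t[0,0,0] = 73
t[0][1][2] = 11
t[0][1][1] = -10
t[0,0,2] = 38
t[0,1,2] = 11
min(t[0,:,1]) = -52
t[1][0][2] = 0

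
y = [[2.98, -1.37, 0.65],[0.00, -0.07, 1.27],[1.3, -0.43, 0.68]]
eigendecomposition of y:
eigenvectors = [[0.87, 0.41, -0.32], [0.18, 0.90, -0.77], [0.45, -0.15, -0.55]]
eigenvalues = [3.03, -0.28, 0.85]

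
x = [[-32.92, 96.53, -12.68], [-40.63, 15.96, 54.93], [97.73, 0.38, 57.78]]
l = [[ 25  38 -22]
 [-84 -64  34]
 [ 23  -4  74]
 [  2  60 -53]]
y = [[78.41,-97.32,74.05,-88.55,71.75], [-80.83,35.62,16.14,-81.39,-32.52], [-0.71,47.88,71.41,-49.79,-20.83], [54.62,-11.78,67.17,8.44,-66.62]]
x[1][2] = 54.93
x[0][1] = 96.53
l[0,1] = 38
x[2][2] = 57.78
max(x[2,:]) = 97.73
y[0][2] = 74.05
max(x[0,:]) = 96.53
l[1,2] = 34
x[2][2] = 57.78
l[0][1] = 38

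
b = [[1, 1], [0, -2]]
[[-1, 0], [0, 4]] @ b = [[-1, -1], [0, -8]]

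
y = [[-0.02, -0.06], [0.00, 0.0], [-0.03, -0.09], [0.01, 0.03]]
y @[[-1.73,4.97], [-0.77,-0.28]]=[[0.08, -0.08],[0.0, 0.00],[0.12, -0.12],[-0.04, 0.04]]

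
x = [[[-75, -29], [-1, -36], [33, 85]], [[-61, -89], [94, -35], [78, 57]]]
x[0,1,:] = [-1, -36]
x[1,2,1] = 57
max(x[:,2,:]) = 85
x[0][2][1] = 85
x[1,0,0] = -61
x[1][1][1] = -35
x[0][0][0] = -75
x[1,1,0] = 94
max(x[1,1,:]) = 94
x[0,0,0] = -75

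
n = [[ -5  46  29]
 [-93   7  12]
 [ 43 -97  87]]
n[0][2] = 29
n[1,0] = -93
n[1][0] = -93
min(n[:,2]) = 12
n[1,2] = 12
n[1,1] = 7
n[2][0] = 43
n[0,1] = 46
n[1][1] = 7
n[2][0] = 43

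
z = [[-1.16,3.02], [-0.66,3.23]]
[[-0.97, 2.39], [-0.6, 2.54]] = z@[[0.76,-0.03], [-0.03,0.78]]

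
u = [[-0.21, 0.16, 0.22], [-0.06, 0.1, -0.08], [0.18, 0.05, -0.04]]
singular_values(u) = [0.37, 0.15, 0.13]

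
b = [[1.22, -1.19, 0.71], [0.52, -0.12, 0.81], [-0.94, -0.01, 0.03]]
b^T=[[1.22, 0.52, -0.94], [-1.19, -0.12, -0.01], [0.71, 0.81, 0.03]]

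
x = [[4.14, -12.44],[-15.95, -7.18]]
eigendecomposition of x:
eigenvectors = [[0.79, 0.51], [-0.61, 0.86]]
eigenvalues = [13.66, -16.7]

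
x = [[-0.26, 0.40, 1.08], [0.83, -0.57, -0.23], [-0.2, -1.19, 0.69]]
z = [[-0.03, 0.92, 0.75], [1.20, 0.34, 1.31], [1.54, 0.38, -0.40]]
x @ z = [[2.15, 0.31, -0.10], [-1.06, 0.48, -0.03], [-0.36, -0.33, -1.98]]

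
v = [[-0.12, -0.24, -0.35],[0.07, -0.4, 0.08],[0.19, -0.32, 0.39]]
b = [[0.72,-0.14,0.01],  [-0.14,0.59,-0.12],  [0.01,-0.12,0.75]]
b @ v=[[-0.09, -0.12, -0.26], [0.04, -0.16, 0.05], [0.13, -0.19, 0.28]]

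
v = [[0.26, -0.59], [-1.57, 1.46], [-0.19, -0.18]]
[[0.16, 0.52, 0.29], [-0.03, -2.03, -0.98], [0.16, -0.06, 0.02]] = v@[[-0.41, 0.81, 0.27], [-0.46, -0.52, -0.38]]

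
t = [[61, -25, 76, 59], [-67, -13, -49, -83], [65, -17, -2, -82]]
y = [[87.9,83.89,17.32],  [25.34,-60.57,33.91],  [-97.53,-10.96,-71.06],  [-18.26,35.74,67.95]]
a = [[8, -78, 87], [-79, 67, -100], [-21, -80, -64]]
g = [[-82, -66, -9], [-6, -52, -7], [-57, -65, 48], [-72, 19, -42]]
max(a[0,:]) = 87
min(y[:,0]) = -97.53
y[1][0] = 25.34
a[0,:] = [8, -78, 87]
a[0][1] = -78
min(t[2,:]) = -82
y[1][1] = -60.57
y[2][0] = -97.53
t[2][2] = -2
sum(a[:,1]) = -91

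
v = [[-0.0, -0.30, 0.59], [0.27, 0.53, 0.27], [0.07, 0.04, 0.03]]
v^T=[[-0.0, 0.27, 0.07], [-0.3, 0.53, 0.04], [0.59, 0.27, 0.03]]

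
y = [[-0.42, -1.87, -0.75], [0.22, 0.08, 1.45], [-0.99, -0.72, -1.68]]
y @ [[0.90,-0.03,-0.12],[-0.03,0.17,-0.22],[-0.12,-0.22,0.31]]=[[-0.23, -0.14, 0.23], [0.02, -0.31, 0.41], [-0.67, 0.28, -0.24]]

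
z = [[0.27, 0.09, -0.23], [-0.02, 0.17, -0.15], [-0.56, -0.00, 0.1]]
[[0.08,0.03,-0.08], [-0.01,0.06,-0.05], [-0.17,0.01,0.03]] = z@[[0.31, -0.03, 0.01],[-0.03, 0.33, -0.03],[0.01, -0.03, 0.33]]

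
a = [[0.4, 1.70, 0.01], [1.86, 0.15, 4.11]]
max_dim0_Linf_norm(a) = 4.11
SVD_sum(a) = [[0.11, 0.02, 0.25], [1.88, 0.25, 4.10]] + [[0.29, 1.68, -0.24], [-0.02, -0.1, 0.01]]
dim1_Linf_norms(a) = [1.7, 4.11]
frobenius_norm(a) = 4.84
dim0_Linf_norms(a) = [1.86, 1.7, 4.11]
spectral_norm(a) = 4.52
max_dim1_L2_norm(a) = 4.51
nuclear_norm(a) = 6.25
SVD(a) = [[0.06, 1.00], [1.0, -0.06]] @ diag([4.520666077797152, 1.7285480071592205]) @ [[0.42, 0.06, 0.91], [0.17, 0.98, -0.14]]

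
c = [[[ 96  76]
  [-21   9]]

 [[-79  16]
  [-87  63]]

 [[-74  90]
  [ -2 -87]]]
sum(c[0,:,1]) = 85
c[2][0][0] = -74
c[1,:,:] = [[-79, 16], [-87, 63]]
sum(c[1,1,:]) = -24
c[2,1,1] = -87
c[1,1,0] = -87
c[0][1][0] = -21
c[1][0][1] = 16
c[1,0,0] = -79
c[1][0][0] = -79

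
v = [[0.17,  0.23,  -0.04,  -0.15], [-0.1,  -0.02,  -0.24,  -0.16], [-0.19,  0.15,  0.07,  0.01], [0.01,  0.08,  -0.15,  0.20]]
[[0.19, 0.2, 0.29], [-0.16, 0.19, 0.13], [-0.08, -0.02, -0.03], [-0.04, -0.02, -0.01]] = v @ [[0.78, 0.16, 0.40], [0.27, 0.30, 0.51], [0.38, -0.47, -0.39], [-0.07, -0.59, -0.57]]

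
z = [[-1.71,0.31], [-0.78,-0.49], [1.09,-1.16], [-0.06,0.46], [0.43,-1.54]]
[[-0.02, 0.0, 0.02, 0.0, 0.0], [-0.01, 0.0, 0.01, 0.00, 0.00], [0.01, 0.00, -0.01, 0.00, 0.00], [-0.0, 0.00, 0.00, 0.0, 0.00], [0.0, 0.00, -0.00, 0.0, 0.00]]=z @ [[0.01, 0.00, -0.01, 0.00, 0.0], [0.0, 0.00, -0.0, 0.00, 0.0]]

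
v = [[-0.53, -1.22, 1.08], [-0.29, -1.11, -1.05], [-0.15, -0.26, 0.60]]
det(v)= -0.005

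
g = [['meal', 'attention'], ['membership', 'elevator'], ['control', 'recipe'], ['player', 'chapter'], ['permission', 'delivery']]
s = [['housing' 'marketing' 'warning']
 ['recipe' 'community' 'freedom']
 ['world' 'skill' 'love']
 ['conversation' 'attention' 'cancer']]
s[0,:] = ['housing', 'marketing', 'warning']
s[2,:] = ['world', 'skill', 'love']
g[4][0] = 'permission'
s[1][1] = 'community'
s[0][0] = 'housing'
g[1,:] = ['membership', 'elevator']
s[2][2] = 'love'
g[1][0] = 'membership'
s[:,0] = ['housing', 'recipe', 'world', 'conversation']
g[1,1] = 'elevator'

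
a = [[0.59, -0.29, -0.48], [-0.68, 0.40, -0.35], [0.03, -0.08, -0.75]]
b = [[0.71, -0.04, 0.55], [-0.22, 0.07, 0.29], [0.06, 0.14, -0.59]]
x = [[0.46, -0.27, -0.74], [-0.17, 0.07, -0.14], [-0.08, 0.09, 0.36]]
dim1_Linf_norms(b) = [0.71, 0.29, 0.59]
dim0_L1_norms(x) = [0.71, 0.43, 1.24]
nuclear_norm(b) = 1.69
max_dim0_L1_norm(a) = 1.58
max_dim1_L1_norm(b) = 1.3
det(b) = -0.07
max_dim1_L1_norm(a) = 1.43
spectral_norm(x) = 0.98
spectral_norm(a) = 1.05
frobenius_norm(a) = 1.41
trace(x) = 0.89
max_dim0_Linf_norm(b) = 0.71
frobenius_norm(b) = 1.15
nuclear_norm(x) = 1.26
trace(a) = 0.24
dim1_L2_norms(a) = [0.81, 0.86, 0.75]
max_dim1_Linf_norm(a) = 0.75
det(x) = 0.01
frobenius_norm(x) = 1.01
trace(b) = 0.19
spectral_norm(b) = 0.98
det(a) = -0.06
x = b @ a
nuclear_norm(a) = 2.05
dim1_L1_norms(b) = [1.3, 0.58, 0.79]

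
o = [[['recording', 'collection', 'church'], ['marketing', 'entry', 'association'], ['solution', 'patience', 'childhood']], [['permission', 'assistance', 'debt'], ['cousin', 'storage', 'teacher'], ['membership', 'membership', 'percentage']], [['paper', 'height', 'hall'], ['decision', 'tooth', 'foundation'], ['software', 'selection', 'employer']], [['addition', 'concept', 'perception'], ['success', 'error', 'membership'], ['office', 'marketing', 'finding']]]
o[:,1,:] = [['marketing', 'entry', 'association'], ['cousin', 'storage', 'teacher'], ['decision', 'tooth', 'foundation'], ['success', 'error', 'membership']]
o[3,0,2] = 'perception'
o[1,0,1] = 'assistance'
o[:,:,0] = [['recording', 'marketing', 'solution'], ['permission', 'cousin', 'membership'], ['paper', 'decision', 'software'], ['addition', 'success', 'office']]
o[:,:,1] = [['collection', 'entry', 'patience'], ['assistance', 'storage', 'membership'], ['height', 'tooth', 'selection'], ['concept', 'error', 'marketing']]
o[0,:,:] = [['recording', 'collection', 'church'], ['marketing', 'entry', 'association'], ['solution', 'patience', 'childhood']]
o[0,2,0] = 'solution'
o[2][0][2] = 'hall'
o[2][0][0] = 'paper'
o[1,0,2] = 'debt'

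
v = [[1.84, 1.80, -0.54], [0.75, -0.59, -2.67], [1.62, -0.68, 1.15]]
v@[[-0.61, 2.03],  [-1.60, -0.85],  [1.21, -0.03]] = [[-4.66,2.22], [-2.74,2.10], [1.49,3.83]]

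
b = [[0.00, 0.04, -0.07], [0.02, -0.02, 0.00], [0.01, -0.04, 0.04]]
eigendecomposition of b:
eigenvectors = [[(0.28+0.31j), (0.28-0.31j), -0.87+0.00j], [(0.75+0j), (0.75-0j), -0.27+0.00j], [(0.51+0.02j), 0.51-0.02j, 0.41+0.00j]]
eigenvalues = [(-0.01+0.01j), (-0.01-0.01j), (0.04+0j)]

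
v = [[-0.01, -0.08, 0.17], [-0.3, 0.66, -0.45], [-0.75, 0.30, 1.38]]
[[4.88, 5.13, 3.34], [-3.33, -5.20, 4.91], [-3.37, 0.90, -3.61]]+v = [[4.87, 5.05, 3.51], [-3.63, -4.54, 4.46], [-4.12, 1.2, -2.23]]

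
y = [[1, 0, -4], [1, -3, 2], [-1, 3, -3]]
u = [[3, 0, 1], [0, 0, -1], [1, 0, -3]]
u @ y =[[2, 3, -15], [1, -3, 3], [4, -9, 5]]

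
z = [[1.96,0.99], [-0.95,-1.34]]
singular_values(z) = [2.67, 0.63]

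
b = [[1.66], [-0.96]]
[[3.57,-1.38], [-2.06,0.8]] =b@[[2.15,-0.83]]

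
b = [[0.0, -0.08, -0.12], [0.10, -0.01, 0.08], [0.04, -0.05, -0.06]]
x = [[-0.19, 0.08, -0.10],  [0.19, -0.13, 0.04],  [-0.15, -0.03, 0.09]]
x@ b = [[0.00, 0.02, 0.04], [-0.01, -0.02, -0.04], [0.00, 0.01, 0.01]]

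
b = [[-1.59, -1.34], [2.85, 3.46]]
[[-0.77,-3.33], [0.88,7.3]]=b@[[0.88, 1.03], [-0.47, 1.26]]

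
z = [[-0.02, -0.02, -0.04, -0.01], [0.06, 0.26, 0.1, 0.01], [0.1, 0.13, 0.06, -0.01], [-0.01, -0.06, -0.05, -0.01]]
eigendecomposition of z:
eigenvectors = [[(0.1+0j), (-0.2+0.51j), (-0.2-0.51j), 0.22+0.00j],[(-0.86+0j), -0.17-0.16j, -0.17+0.16j, 0.07+0.00j],[(-0.43+0j), (0.63+0j), 0.63-0.00j, (-0.39+0j)],[0.23+0.00j, (0.08+0.49j), 0.08-0.49j, 0.89+0.00j]]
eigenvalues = [(0.3+0j), (-0.01+0.04j), (-0.01-0.04j), 0j]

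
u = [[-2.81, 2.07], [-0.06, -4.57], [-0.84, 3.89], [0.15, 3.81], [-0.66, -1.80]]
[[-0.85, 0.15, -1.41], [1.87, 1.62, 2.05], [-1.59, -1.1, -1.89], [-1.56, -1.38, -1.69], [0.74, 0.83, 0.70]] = u@[[-0.00,-0.31,0.17], [-0.41,-0.35,-0.45]]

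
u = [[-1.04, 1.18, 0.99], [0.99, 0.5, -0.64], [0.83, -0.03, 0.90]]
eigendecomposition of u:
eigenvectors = [[0.87+0.00j, (0.21+0.22j), (0.21-0.22j)], [(-0.42+0j), (-0.3+0.45j), -0.30-0.45j], [(-0.26+0j), (0.78+0j), (0.78-0j)]]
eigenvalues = [(-1.91+0j), (1.14+0.22j), (1.14-0.22j)]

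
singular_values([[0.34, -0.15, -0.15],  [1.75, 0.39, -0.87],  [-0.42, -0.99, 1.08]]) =[2.33, 1.0, 0.14]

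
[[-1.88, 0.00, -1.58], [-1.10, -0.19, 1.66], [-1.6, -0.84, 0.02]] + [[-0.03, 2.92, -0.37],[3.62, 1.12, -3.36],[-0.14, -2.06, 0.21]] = [[-1.91,2.92,-1.95], [2.52,0.93,-1.7], [-1.74,-2.9,0.23]]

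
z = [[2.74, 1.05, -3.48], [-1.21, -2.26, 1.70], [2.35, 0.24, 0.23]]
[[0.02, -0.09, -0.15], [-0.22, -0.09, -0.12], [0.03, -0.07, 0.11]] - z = [[-2.72, -1.14, 3.33], [0.99, 2.17, -1.82], [-2.32, -0.31, -0.12]]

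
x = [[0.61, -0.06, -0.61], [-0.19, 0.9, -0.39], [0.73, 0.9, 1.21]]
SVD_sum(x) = [[-0.09, -0.15, -0.20], [0.06, 0.10, 0.12], [0.59, 0.97, 1.22]] + [[-0.01, 0.24, -0.19],  [-0.03, 0.76, -0.58],  [0.00, -0.04, 0.03]] + [[0.71, -0.15, -0.23], [-0.22, 0.05, 0.07], [0.14, -0.03, -0.04]]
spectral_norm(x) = 1.70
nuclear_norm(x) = 3.52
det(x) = 1.39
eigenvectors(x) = [[(0.19-0.49j), (0.19+0.49j), -0.78+0.00j],[0.11-0.32j, (0.11+0.32j), 0.52+0.00j],[(-0.78+0j), (-0.78-0j), 0.35+0.00j]]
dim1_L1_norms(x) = [1.28, 1.48, 2.84]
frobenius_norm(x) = 2.13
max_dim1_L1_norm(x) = 2.84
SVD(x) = [[0.16,  -0.31,  -0.94], [-0.1,  -0.95,  0.29], [-0.98,  0.05,  -0.18]] @ diag([1.6977044559969086, 1.0052229626878173, 0.8126046857933854]) @ [[-0.36,-0.58,-0.73], [0.03,-0.79,0.61], [-0.93,0.20,0.30]]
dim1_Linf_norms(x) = [0.61, 0.9, 1.21]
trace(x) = 2.72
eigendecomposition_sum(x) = [[0.08+0.37j, 0.32+0.34j, (-0.31+0.32j)], [(0.06+0.24j), (0.21+0.21j), (-0.19+0.21j)], [0.47-0.30j, 0.29-0.62j, 0.61+0.25j]] + [[(0.08-0.37j), (0.32-0.34j), (-0.31-0.32j)], [0.06-0.24j, 0.21-0.21j, -0.19-0.21j], [0.47+0.30j, (0.29+0.62j), 0.61-0.25j]] + [[0.46-0.00j, -0.71+0.00j, 0.01-0.00j], [-0.31+0.00j, 0.47-0.00j, (-0.01+0j)], [-0.20+0.00j, (0.32-0j), -0.01+0.00j]]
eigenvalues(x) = [(0.9+0.83j), (0.9-0.83j), (0.92+0j)]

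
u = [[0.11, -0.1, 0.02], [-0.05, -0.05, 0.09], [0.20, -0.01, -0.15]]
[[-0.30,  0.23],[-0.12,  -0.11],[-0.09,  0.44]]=u @ [[-0.65, 1.6], [2.23, -0.70], [-0.44, -0.77]]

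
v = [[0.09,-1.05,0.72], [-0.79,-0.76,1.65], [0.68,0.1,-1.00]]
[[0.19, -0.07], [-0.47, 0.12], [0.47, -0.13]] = v @ [[0.76,-0.21], [-0.09,0.04], [0.04,-0.01]]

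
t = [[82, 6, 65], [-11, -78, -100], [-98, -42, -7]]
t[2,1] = -42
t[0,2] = 65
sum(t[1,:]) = -189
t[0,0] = 82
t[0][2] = 65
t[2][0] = -98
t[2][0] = -98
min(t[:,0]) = -98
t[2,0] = -98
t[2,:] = [-98, -42, -7]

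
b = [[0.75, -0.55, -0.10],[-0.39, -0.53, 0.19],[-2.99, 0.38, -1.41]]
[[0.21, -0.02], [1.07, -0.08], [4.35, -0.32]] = b @ [[-1.09, 0.08],[-1.65, 0.12],[-1.22, 0.09]]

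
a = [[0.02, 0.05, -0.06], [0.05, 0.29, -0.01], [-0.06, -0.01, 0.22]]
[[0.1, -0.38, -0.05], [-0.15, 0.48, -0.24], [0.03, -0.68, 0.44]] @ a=[[-0.01, -0.1, -0.01], [0.04, 0.13, -0.05], [-0.06, -0.2, 0.10]]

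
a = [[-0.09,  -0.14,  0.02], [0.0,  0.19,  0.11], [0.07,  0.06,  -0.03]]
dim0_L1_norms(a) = [0.16, 0.39, 0.16]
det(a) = -0.00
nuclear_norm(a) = 0.40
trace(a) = 0.07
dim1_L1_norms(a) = [0.25, 0.3, 0.16]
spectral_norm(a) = 0.26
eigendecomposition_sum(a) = [[-0.08, -0.05, 0.06], [-0.02, -0.01, 0.02], [0.06, 0.04, -0.05]] + [[0.0, 0.0, 0.01], [-0.0, -0.00, -0.00], [0.0, 0.00, 0.01]] + [[-0.01, -0.1, -0.05], [0.02, 0.20, 0.1], [0.0, 0.02, 0.01]]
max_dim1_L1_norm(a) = 0.3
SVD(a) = [[-0.57,  -0.59,  0.57], [0.78,  -0.60,  0.16], [0.25,  0.54,  0.8]] @ diag([0.26181579019208656, 0.13078450108746353, 0.006921436368019394]) @ [[0.26, 0.93, 0.26],[0.69, 0.00, -0.72],[0.67, -0.37, 0.64]]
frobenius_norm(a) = 0.29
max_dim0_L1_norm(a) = 0.39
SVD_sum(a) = [[-0.04, -0.14, -0.04], [0.05, 0.19, 0.05], [0.02, 0.06, 0.02]] + [[-0.05, -0.00, 0.06], [-0.05, -0.00, 0.06], [0.05, 0.0, -0.05]] + [[0.00,-0.00,0.00], [0.0,-0.0,0.0], [0.0,-0.00,0.0]]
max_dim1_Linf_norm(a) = 0.19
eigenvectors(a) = [[0.78, -0.67, 0.42], [0.20, 0.38, -0.90], [-0.60, -0.63, -0.10]]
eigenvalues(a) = [-0.14, 0.01, 0.2]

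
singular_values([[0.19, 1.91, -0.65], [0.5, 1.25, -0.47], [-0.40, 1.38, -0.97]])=[2.93, 0.73, 0.19]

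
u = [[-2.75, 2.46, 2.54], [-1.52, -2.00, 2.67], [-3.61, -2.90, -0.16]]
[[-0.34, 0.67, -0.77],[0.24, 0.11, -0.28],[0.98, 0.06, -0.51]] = u @ [[-0.13, -0.10, 0.19], [-0.17, 0.1, -0.06], [-0.11, 0.06, -0.04]]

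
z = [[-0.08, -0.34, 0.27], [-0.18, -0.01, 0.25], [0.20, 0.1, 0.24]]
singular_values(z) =[0.5, 0.33, 0.21]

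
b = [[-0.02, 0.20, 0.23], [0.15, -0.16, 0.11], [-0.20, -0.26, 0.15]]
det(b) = -0.03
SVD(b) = [[-0.3, 0.95, 0.11],[0.33, -0.01, 0.94],[0.90, 0.32, -0.31]] @ diag([0.38071861794341505, 0.2981331677057643, 0.22309179336090013]) @ [[-0.32, -0.91, 0.27], [-0.28, 0.36, 0.89], [0.90, -0.21, 0.37]]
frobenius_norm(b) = 0.53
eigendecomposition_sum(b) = [[(0.04+0.09j), 0.01+0.09j, (0.11-0.05j)], [0.02+0.05j, 0.01+0.05j, (0.06-0.03j)], [-0.11+0.06j, -0.11+0.03j, (0.08+0.13j)]] + [[0.04-0.09j, (0.01-0.09j), (0.11+0.05j)], [(0.02-0.05j), 0.01-0.05j, 0.06+0.03j], [-0.11-0.06j, -0.11-0.03j, (0.08-0.13j)]] + [[-0.09+0.00j, 0.17+0.00j, (0.01-0j)], [0.10-0.00j, -0.18-0.00j, -0.01+0.00j], [(0.02-0j), -0.03-0.00j, -0.00+0.00j]]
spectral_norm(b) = 0.38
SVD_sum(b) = [[0.04, 0.1, -0.03], [-0.04, -0.11, 0.03], [-0.11, -0.31, 0.09]] + [[-0.08, 0.10, 0.25], [0.0, -0.00, -0.00], [-0.03, 0.03, 0.08]] + [[0.02, -0.01, 0.01], [0.19, -0.04, 0.08], [-0.06, 0.01, -0.03]]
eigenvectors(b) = [[(-0.08+0.59j),-0.08-0.59j,-0.67+0.00j], [-0.01+0.32j,-0.01-0.32j,0.73+0.00j], [(-0.74+0j),-0.74-0.00j,0.13+0.00j]]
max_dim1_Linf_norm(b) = 0.26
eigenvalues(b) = [(0.12+0.27j), (0.12-0.27j), (-0.28+0j)]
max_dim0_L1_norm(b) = 0.62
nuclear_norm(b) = 0.90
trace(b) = -0.03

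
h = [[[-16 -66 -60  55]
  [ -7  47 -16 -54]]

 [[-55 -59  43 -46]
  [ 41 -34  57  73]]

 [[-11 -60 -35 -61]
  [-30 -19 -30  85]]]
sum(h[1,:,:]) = 20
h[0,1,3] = -54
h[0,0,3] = 55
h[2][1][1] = -19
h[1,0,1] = -59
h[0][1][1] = 47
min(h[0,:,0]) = -16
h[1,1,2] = 57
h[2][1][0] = -30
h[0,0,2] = -60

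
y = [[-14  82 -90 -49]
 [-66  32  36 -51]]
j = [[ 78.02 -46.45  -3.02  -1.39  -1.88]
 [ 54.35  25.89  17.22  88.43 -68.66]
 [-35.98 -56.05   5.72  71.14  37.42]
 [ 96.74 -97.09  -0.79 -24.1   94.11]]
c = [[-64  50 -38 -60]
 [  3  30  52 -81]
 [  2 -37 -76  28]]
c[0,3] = -60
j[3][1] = -97.09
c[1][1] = 30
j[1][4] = -68.66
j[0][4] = -1.88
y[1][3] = -51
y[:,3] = [-49, -51]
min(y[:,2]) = -90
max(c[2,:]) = 28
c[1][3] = -81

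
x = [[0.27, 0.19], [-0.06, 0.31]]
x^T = [[0.27, -0.06], [0.19, 0.31]]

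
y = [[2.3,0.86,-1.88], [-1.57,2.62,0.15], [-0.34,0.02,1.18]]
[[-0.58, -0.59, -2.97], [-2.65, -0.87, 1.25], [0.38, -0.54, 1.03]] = y @ [[0.41, -0.52, -0.75], [-0.79, -0.61, -0.01], [0.45, -0.6, 0.66]]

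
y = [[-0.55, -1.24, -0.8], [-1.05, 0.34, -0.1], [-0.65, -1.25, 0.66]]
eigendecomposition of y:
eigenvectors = [[0.78+0.00j, (0.14-0.39j), (0.14+0.39j)], [0.43+0.00j, (0.18+0.46j), (0.18-0.46j)], [0.45+0.00j, -0.76+0.00j, -0.76-0.00j]]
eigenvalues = [(-1.68+0j), (1.07+0.43j), (1.07-0.43j)]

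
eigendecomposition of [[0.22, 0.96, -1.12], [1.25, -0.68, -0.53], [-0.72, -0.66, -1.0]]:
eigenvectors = [[(-0.76+0j), (-0.36+0.36j), (-0.36-0.36j)], [-0.54+0.00j, (0.62+0j), (0.62-0j)], [(0.37+0j), (0.07+0.6j), 0.07-0.60j]]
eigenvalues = [(1.45+0j), (-1.45+0.21j), (-1.45-0.21j)]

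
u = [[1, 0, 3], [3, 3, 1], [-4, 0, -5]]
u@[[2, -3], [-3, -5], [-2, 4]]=[[-4, 9], [-5, -20], [2, -8]]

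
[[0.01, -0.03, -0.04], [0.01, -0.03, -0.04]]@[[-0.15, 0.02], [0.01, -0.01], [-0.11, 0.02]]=[[0.0,-0.00], [0.00,-0.0]]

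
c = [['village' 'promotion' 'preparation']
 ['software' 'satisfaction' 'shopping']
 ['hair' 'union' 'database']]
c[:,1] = ['promotion', 'satisfaction', 'union']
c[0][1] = 'promotion'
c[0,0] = 'village'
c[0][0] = 'village'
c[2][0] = 'hair'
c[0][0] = 'village'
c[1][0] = 'software'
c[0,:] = ['village', 'promotion', 'preparation']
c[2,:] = ['hair', 'union', 'database']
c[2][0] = 'hair'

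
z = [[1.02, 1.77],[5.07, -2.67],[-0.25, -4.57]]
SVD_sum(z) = [[-0.46, 0.56], [3.33, -4.09], [2.14, -2.62]] + [[1.48, 1.21], [1.74, 1.42], [-2.39, -1.95]]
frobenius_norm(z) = 7.61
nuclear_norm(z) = 10.57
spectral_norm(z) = 6.31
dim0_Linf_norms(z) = [5.07, 4.57]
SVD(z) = [[0.12, 0.45], [-0.84, 0.53], [-0.54, -0.72]] @ diag([6.307630425288262, 4.262428699459712]) @ [[-0.63, 0.77], [0.77, 0.63]]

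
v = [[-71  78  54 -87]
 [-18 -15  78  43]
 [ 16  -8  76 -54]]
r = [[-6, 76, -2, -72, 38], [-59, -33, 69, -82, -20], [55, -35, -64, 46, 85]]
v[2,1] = -8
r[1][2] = 69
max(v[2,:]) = 76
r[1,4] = -20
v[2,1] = -8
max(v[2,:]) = 76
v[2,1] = -8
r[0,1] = 76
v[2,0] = 16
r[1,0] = -59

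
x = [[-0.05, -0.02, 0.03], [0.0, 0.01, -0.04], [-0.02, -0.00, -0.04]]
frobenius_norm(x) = 0.09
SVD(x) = [[-0.78, -0.58, -0.25], [0.52, -0.37, -0.77], [0.35, -0.73, 0.59]] @ diag([0.06955383928960475, 0.05152160986411654, 0.002790547811022893]) @ [[0.46, 0.3, -0.84], [0.84, 0.15, 0.51], [0.28, -0.94, -0.18]]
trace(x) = -0.08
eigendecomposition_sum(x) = [[(-0.02+0.01j), (-0.01-0j), (0.01+0.02j)], [-0.00-0.02j, 0.00-0.01j, -0.02+0.01j], [-0.01-0.03j, (-0-0.01j), (-0.02+0.02j)]] + [[-0.02-0.01j,(-0.01+0j),0.01-0.02j], [-0.00+0.02j,0.01j,-0.02-0.01j], [(-0.01+0.03j),-0.00+0.01j,-0.02-0.02j]] + [[(-0-0j), -0.00-0.00j, 0j], [0.00+0.00j, (0.01+0j), -0.00-0.00j], [0j, 0.00+0.00j, -0.00-0.00j]]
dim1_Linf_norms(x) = [0.05, 0.04, 0.04]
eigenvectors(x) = [[-0.08+0.58j, (-0.08-0.58j), -0.28+0.00j], [-0.45-0.15j, -0.45+0.15j, 0.95+0.00j], [(-0.66+0j), -0.66-0.00j, (0.12+0j)]]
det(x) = 0.00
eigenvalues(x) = [(-0.04+0.02j), (-0.04-0.02j), 0j]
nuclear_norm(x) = 0.12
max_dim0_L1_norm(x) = 0.11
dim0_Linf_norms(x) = [0.05, 0.02, 0.04]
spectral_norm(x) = 0.07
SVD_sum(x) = [[-0.02, -0.02, 0.05], [0.02, 0.01, -0.03], [0.01, 0.01, -0.02]] + [[-0.03, -0.00, -0.02], [-0.02, -0.0, -0.01], [-0.03, -0.01, -0.02]] + [[-0.0, 0.0, 0.0], [-0.0, 0.0, 0.0], [0.00, -0.00, -0.00]]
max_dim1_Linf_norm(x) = 0.05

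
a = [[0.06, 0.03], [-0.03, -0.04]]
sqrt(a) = [[0.25-0.02j, 0.08-0.06j],[-0.08+0.06j, -0.03+0.19j]]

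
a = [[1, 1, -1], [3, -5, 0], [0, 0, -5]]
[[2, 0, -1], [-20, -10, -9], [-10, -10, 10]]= a@[[0, 0, -3], [4, 2, 0], [2, 2, -2]]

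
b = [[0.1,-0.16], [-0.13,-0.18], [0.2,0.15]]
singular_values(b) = [0.33, 0.19]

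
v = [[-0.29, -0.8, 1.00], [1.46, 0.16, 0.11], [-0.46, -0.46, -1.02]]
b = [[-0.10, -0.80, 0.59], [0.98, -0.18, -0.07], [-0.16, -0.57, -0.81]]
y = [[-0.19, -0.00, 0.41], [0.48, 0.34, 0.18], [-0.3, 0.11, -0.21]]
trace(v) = -1.15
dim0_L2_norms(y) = [0.6, 0.36, 0.49]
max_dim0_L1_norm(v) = 2.21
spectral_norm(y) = 0.67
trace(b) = -1.09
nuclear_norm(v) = 3.82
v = b + y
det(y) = 0.08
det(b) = -1.00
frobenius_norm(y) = 0.85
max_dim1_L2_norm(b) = 1.0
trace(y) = -0.06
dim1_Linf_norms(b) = [0.8, 0.98, 0.81]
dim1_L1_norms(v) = [2.09, 1.73, 1.94]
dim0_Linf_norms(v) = [1.46, 0.8, 1.02]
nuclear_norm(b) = 3.00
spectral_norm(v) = 1.66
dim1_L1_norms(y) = [0.6, 1.0, 0.62]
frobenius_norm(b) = 1.73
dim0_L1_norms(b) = [1.24, 1.55, 1.47]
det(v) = -1.72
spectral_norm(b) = 1.00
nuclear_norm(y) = 1.39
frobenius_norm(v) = 2.31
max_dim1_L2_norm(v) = 1.47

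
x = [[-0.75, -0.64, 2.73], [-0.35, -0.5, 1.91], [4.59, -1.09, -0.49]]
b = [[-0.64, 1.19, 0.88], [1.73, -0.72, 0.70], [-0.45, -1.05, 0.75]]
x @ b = [[-1.86, -3.3, 0.94], [-1.5, -2.06, 0.77], [-4.60, 6.76, 2.91]]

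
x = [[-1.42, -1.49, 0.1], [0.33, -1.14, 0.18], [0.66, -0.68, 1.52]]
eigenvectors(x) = [[-0.00+0.00j, (-0.88+0j), (-0.88-0j)], [(0.07+0j), (0.11+0.38j), 0.11-0.38j], [1.00+0.00j, (0.21+0.14j), 0.21-0.14j]]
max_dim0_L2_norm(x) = 2.0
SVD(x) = [[0.81, -0.52, 0.27], [0.43, 0.21, -0.88], [0.40, 0.83, 0.39]] @ diag([2.239149797109491, 1.839222933303521, 0.7065884146480976]) @ [[-0.33, -0.88, 0.34], [0.74, -0.01, 0.68], [-0.59, 0.48, 0.65]]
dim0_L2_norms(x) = [1.6, 2.0, 1.53]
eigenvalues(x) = [(1.47+0j), (-1.26+0.63j), (-1.26-0.63j)]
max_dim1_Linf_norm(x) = 1.52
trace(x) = -1.04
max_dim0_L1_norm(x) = 3.31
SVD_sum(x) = [[-0.61,-1.6,0.62], [-0.32,-0.84,0.33], [-0.30,-0.79,0.31]] + [[-0.70, 0.01, -0.65], [0.28, -0.01, 0.26], [1.12, -0.02, 1.03]] + [[-0.11, 0.09, 0.12], [0.37, -0.3, -0.41], [-0.16, 0.13, 0.18]]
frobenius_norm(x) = 2.98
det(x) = 2.91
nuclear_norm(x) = 4.78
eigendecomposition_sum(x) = [[(-0-0j), 0j, -0.00+0.00j], [0.02+0.00j, (-0.04+0j), 0.10-0.00j], [0.28+0.00j, -0.55+0.00j, (1.51-0j)]] + [[(-0.71+0.15j), -0.75-1.49j, 0.05+0.10j], [(0.16+0.29j), -0.55+0.51j, 0.04-0.03j], [(0.19+0.08j), -0.06+0.46j, 0.00-0.03j]] + [[(-0.71-0.15j), -0.75+1.49j, 0.05-0.10j], [0.16-0.29j, (-0.55-0.51j), (0.04+0.03j)], [0.19-0.08j, -0.06-0.46j, 0.00+0.03j]]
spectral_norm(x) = 2.24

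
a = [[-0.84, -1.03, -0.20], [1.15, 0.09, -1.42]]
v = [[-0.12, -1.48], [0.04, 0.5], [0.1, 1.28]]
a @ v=[[0.04, 0.47], [-0.28, -3.47]]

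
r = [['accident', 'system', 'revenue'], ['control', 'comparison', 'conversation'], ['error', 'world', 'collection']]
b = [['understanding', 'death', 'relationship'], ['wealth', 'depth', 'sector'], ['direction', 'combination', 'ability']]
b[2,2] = 'ability'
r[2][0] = 'error'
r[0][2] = 'revenue'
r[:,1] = ['system', 'comparison', 'world']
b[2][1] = 'combination'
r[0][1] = 'system'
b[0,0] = 'understanding'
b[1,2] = 'sector'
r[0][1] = 'system'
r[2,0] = 'error'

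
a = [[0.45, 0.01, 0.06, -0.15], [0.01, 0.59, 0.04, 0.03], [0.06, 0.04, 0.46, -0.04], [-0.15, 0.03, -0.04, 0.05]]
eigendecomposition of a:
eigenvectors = [[-0.31, 0.56, 0.73, 0.23], [0.06, 0.16, -0.38, 0.91], [-0.05, -0.8, 0.48, 0.35], [-0.95, -0.13, -0.29, -0.04]]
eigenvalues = [-0.0, 0.4, 0.54, 0.61]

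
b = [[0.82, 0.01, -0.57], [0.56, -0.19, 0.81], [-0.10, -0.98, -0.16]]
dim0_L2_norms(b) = [1.0, 1.0, 1.0]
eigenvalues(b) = [(1+0j), (-0.26+0.97j), (-0.26-0.97j)]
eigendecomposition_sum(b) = [[0.86-0.00j, 0.23+0.00j, (-0.26-0j)], [(0.22-0j), 0.06+0.00j, -0.07-0.00j], [-0.26+0.00j, -0.07-0.00j, (0.08+0j)]] + [[-0.02+0.07j, (-0.11-0.15j), (-0.15+0.1j)], [(0.17-0.07j), (-0.12+0.45j), (0.44+0.16j)], [(0.08+0.16j), -0.46-0.09j, -0.12+0.44j]] + [[(-0.02-0.07j), (-0.11+0.15j), -0.15-0.10j],[(0.17+0.07j), (-0.12-0.45j), (0.44-0.16j)],[0.08-0.16j, -0.46+0.09j, -0.12-0.44j]]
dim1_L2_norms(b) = [1.0, 1.0, 1.0]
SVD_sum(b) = [[-0.07, 0.1, -0.38], [0.17, -0.22, 0.88], [0.01, -0.02, 0.06]] + [[0.23, 0.33, 0.04], [0.13, 0.20, 0.02], [-0.49, -0.73, -0.09]] + [[0.67, -0.42, -0.24], [0.26, -0.16, -0.09], [0.38, -0.24, -0.13]]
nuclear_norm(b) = 3.00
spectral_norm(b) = 1.00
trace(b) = 0.47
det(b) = 1.00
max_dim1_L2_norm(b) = 1.0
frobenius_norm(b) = 1.73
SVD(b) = [[-0.39, 0.41, -0.82], [0.92, 0.24, -0.32], [0.07, -0.88, -0.47]] @ diag([1.003860380955261, 0.9980548198277486, 0.9976727480326197]) @ [[0.18,-0.24,0.95],[0.56,0.82,0.10],[-0.81,0.51,0.29]]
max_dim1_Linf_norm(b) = 0.98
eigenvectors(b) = [[0.93+0.00j, (-0.16+0.21j), -0.16-0.21j], [0.24+0.00j, 0.69+0.00j, 0.69-0.00j], [-0.29+0.00j, (0.05+0.67j), (0.05-0.67j)]]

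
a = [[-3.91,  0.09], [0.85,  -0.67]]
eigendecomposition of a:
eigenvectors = [[-0.97, -0.03], [0.25, -1.0]]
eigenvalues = [-3.93, -0.65]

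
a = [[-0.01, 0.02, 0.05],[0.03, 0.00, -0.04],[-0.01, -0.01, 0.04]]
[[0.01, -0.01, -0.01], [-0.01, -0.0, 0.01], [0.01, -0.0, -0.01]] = a @ [[-0.17, -0.21, 0.19], [0.04, -0.14, 0.36], [0.13, -0.11, -0.22]]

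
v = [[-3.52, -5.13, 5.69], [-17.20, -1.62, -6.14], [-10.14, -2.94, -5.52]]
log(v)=[[2.32,0.23,0.42], [-7.86,-2.82,5.04], [-8.52,-4.78,6.48]]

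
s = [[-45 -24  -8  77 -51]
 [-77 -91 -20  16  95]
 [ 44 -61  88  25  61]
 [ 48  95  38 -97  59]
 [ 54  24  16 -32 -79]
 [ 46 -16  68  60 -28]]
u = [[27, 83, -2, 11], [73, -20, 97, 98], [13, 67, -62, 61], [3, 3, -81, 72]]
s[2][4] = 61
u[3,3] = 72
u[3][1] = 3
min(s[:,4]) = -79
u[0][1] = 83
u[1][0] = 73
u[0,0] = 27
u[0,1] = 83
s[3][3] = -97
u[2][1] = 67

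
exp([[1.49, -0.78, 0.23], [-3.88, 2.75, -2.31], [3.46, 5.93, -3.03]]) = [[12.86, -3.02, 1.68],[-28.44, 6.6, -3.95],[-20.12, 5.62, -3.29]]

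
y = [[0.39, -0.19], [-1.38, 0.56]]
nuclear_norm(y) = 1.58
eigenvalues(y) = [-0.04, 0.99]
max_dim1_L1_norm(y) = 1.94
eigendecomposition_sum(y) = [[-0.03, -0.01], [-0.06, -0.02]] + [[0.42, -0.18], [-1.32, 0.58]]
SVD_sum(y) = [[0.40, -0.16], [-1.38, 0.57]] + [[-0.01, -0.03],[-0.00, -0.01]]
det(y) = -0.04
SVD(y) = [[-0.28, 0.96], [0.96, 0.28]] @ diag([1.5509359900752393, 0.02824101077045416]) @ [[-0.92, 0.38], [-0.38, -0.92]]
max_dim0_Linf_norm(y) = 1.38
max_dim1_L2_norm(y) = 1.49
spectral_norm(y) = 1.55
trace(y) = 0.95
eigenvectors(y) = [[-0.40, 0.3], [-0.92, -0.95]]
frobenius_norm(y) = 1.55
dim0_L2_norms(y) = [1.43, 0.59]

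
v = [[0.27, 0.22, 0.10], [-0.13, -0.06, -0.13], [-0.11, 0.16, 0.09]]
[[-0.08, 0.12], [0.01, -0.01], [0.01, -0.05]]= v@[[-0.22, 0.43], [-0.17, 0.24], [0.20, -0.45]]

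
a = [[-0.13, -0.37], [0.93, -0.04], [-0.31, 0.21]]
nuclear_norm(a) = 1.41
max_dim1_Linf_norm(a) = 0.93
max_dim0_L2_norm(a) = 0.99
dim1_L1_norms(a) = [0.5, 0.97, 0.52]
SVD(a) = [[-0.11, -0.89], [0.94, 0.05], [-0.33, 0.45]] @ diag([0.9907455540065844, 0.4229931999644754]) @ [[1.00, -0.07], [0.07, 1.0]]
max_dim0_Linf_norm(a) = 0.93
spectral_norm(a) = 0.99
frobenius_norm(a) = 1.08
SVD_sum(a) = [[-0.1, 0.01],[0.93, -0.06],[-0.32, 0.02]] + [[-0.03, -0.38], [0.0, 0.02], [0.01, 0.19]]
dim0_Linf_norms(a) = [0.93, 0.37]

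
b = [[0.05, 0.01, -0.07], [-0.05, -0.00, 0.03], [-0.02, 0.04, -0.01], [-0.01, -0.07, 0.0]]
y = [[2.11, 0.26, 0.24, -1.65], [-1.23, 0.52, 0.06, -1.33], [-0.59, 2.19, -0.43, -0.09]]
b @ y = [[0.13, -0.14, 0.04, -0.09], [-0.12, 0.05, -0.02, 0.08], [-0.09, -0.01, 0.0, -0.02], [0.06, -0.04, -0.01, 0.11]]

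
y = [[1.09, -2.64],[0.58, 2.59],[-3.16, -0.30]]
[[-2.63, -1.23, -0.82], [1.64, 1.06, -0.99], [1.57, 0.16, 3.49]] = y@ [[-0.57, -0.09, -1.09],[0.76, 0.43, -0.14]]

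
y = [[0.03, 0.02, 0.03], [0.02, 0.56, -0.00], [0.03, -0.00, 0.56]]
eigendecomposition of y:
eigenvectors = [[1.0, -0.07, 0.00], [-0.04, -0.55, -0.83], [-0.06, -0.83, 0.55]]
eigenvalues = [0.03, 0.56, 0.56]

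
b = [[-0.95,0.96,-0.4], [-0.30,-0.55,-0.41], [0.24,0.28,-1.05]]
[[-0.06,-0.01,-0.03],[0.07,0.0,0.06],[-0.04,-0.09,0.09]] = b @ [[-0.04, -0.05, 0.02], [-0.10, -0.03, -0.05], [-0.0, 0.07, -0.09]]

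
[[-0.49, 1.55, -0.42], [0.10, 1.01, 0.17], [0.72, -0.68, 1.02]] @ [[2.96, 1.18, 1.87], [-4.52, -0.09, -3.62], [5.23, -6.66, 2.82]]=[[-10.65, 2.08, -7.71], [-3.38, -1.11, -2.99], [10.54, -5.88, 6.68]]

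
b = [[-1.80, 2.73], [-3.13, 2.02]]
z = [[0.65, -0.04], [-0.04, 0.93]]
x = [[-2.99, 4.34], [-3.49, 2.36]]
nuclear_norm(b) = 5.86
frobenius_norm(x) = 6.75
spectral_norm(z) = 0.94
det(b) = 4.91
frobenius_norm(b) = 4.96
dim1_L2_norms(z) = [0.65, 0.93]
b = z @ x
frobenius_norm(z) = 1.14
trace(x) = -0.63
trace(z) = 1.58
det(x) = 8.09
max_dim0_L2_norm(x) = 4.94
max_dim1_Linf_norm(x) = 4.34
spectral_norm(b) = 4.85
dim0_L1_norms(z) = [0.69, 0.97]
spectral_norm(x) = 6.64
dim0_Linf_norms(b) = [3.13, 2.73]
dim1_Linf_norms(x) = [4.34, 3.49]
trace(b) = 0.22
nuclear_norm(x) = 7.86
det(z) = 0.60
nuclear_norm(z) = 1.58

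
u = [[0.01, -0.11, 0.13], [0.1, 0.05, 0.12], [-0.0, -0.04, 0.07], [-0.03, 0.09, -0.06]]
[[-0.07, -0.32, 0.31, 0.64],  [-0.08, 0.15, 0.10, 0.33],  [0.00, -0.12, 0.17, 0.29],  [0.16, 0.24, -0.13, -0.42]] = u@ [[-2.72, 0.45, -1.38, 1.26],  [1.53, 2.72, -0.43, -2.48],  [0.94, -0.22, 2.14, 2.72]]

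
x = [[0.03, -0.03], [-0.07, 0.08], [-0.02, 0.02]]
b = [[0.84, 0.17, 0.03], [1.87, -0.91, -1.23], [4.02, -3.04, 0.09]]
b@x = [[0.01, -0.01], [0.14, -0.15], [0.33, -0.36]]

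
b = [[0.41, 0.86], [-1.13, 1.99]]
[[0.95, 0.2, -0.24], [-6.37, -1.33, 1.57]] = b @ [[4.12, 0.86, -1.02],  [-0.86, -0.18, 0.21]]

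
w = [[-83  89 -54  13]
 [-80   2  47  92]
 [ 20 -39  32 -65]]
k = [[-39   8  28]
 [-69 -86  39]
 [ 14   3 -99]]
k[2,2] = -99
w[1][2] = 47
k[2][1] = 3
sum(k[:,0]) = -94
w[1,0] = -80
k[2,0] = 14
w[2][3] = -65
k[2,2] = -99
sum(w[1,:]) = 61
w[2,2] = 32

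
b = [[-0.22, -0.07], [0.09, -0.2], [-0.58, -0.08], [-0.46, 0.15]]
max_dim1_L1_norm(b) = 0.66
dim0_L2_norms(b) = [0.78, 0.27]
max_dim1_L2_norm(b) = 0.59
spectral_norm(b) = 0.78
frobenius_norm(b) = 0.82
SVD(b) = [[-0.28,-0.3], [0.13,-0.73], [-0.74,-0.4], [-0.6,0.48]] @ diag([0.7782634016011121, 0.26945514975273027]) @ [[1.00, -0.05], [0.05, 1.00]]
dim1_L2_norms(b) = [0.23, 0.22, 0.59, 0.48]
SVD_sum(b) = [[-0.22, 0.01], [0.10, -0.0], [-0.57, 0.03], [-0.47, 0.02]] + [[-0.0, -0.08], [-0.01, -0.2], [-0.01, -0.11], [0.01, 0.13]]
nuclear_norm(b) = 1.05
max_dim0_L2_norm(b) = 0.78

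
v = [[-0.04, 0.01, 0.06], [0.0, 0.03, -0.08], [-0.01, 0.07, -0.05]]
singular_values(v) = [0.12, 0.07, 0.02]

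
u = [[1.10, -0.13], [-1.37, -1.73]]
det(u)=-2.081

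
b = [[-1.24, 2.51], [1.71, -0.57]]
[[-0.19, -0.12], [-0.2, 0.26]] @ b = [[0.03, -0.41], [0.69, -0.65]]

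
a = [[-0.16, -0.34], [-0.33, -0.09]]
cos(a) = [[0.93, -0.04], [-0.04, 0.94]]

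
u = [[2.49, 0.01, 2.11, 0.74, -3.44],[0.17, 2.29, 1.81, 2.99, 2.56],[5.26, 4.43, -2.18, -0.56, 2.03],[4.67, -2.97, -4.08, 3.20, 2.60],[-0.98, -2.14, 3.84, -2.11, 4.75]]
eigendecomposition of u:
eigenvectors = [[(-0.31+0j), (-0.24+0.15j), -0.24-0.15j, -0.66+0.00j, (-0.66-0j)], [-0.23+0.00j, 0.17-0.51j, 0.17+0.51j, -0.05+0.20j, (-0.05-0.2j)], [0.76+0.00j, -0.12-0.06j, -0.12+0.06j, -0.29+0.23j, -0.29-0.23j], [(0.46+0j), 0.67+0.00j, 0.67-0.00j, -0.28-0.17j, (-0.28+0.17j)], [(-0.24+0j), (0.28+0.29j), 0.28-0.29j, 0.43+0.31j, (0.43-0.31j)]]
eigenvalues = [(-6.62+0j), (2.59+4.77j), (2.59-4.77j), (5.99+1.04j), (5.99-1.04j)]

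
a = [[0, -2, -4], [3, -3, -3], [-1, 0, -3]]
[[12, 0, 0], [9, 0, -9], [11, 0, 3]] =a@[[1, 0, -3], [2, 0, 0], [-4, 0, 0]]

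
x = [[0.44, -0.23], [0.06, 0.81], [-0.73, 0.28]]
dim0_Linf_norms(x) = [0.73, 0.81]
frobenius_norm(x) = 1.23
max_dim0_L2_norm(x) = 0.89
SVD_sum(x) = [[0.31, -0.35], [-0.38, 0.42], [-0.46, 0.52]] + [[0.13, 0.12], [0.44, 0.39], [-0.27, -0.24]]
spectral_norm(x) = 1.01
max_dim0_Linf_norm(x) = 0.81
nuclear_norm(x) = 1.72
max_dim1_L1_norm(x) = 1.01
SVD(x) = [[-0.46, -0.25], [0.56, -0.83], [0.69, 0.51]] @ diag([1.0086337293931866, 0.7072184951840502]) @ [[-0.67, 0.75], [-0.75, -0.67]]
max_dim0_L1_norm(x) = 1.32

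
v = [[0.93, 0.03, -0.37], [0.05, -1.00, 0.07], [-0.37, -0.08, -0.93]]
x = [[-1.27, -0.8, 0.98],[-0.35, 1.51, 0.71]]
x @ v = [[-1.58, 0.68, -0.50],[-0.51, -1.58, -0.43]]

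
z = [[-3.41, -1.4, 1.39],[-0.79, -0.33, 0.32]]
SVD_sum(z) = [[-3.41, -1.40, 1.39], [-0.79, -0.33, 0.32]] + [[-0.0, 0.0, 0.00], [0.00, -0.00, -0.00]]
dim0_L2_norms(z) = [3.5, 1.44, 1.43]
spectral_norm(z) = 4.04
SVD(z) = [[-0.97, -0.23], [-0.23, 0.97]] @ diag([4.044201690629883, 0.005717123961559421]) @ [[0.87, 0.36, -0.35], [0.19, -0.89, -0.42]]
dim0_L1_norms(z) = [4.2, 1.73, 1.71]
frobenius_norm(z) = 4.04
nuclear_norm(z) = 4.05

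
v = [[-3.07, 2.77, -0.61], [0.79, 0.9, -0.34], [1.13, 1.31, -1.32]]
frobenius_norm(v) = 4.87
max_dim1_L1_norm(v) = 6.45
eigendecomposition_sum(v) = [[-3.17, 2.21, -0.56], [0.68, -0.47, 0.12], [1.28, -0.89, 0.23]] + [[0.09,0.63,-0.11], [0.16,1.14,-0.20], [0.13,0.92,-0.17]] + [[0.01, -0.06, 0.07], [-0.05, 0.24, -0.26], [-0.28, 1.28, -1.38]]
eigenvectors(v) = [[0.91,-0.39,-0.05], [-0.20,-0.71,0.18], [-0.37,-0.58,0.98]]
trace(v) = -3.49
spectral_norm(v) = 4.19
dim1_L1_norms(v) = [6.45, 2.03, 3.76]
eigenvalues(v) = [-3.42, 1.06, -1.13]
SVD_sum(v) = [[-2.93, 2.88, -0.72], [-0.09, 0.09, -0.02], [-0.24, 0.23, -0.06]] + [[-0.14, -0.11, 0.11], [0.79, 0.65, -0.61], [1.42, 1.17, -1.1]] + [[0.00,0.00,0.0], [0.09,0.17,0.29], [-0.05,-0.09,-0.16]]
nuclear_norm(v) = 7.05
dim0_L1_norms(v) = [4.99, 4.98, 2.27]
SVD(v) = [[-1.00, 0.09, -0.01], [-0.03, -0.48, -0.87], [-0.08, -0.87, 0.48]] @ diag([4.190039225407161, 2.457761058063443, 0.39746933342865737]) @ [[0.70, -0.69, 0.17], [-0.66, -0.55, 0.51], [-0.26, -0.48, -0.84]]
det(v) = 4.09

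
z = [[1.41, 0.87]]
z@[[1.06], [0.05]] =[[1.54]]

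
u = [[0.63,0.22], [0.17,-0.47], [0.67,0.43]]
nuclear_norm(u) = 1.54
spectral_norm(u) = 1.03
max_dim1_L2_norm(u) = 0.8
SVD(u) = [[-0.64, -0.23], [0.08, -0.97], [-0.77, 0.09]] @ diag([1.0344107249943115, 0.5088167175091075]) @ [[-0.87, -0.49],  [-0.49, 0.87]]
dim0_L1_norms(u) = [1.47, 1.12]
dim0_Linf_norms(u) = [0.67, 0.47]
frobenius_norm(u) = 1.15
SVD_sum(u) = [[0.57,0.32], [-0.07,-0.04], [0.69,0.39]] + [[0.06, -0.10], [0.24, -0.43], [-0.02, 0.04]]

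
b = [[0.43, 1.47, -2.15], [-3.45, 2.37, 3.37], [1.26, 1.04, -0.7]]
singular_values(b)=[5.56, 2.66, 0.99]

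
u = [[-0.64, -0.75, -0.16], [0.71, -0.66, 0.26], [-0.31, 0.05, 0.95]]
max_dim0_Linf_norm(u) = 0.95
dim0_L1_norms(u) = [1.66, 1.46, 1.37]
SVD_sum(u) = [[-0.36, 0.07, 0.14],  [0.63, -0.13, -0.24],  [-0.57, 0.11, 0.22]] + [[0.01,-0.50,0.28], [0.01,-0.62,0.35], [0.0,-0.36,0.2]] + [[-0.28,-0.32,-0.58], [0.07,0.09,0.15], [0.26,0.3,0.53]]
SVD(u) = [[-0.39, 0.57, 0.72],[0.68, 0.71, -0.19],[-0.62, 0.41, -0.67]] @ diag([1.0066983140181167, 1.001461425416371, 0.9948535158283812]) @ [[0.92, -0.18, -0.35], [0.01, -0.87, 0.49], [-0.39, -0.45, -0.80]]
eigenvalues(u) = [(-0.67+0.74j), (-0.67-0.74j), (1+0j)]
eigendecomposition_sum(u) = [[(-0.33+0.36j), -0.37-0.33j, -0.01+0.08j], [(0.36+0.34j), (-0.33+0.37j), 0.08+0.01j], [-0.08+0.02j, (-0.02-0.08j), -0.01+0.01j]] + [[-0.33-0.36j, -0.37+0.33j, (-0.01-0.08j)],[0.36-0.34j, (-0.33-0.37j), 0.08-0.01j],[-0.08-0.02j, (-0.02+0.08j), (-0.01-0.01j)]] + [[(0.02+0j), -0.01+0.00j, (-0.14-0j)], [-0.01-0.00j, 0.01-0.00j, 0.09+0.00j], [(-0.14-0j), 0.09-0.00j, 0.97+0.00j]]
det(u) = 1.00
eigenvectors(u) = [[-0.01-0.70j, (-0.01+0.7j), -0.14+0.00j], [(-0.71+0j), -0.71-0.00j, (0.09+0j)], [(0.07-0.1j), 0.07+0.10j, 0.99+0.00j]]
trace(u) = -0.35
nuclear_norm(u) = 3.00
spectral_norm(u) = 1.01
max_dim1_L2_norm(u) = 1.0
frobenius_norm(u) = 1.73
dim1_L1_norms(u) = [1.55, 1.63, 1.31]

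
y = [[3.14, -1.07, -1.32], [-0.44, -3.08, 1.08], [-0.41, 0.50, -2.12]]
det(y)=22.237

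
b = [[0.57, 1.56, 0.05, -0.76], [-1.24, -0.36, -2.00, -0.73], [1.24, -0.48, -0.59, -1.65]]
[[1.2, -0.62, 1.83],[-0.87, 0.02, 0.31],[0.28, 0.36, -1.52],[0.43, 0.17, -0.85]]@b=[[3.72, 1.22, 0.22, -3.48], [-0.14, -1.51, -0.27, 0.14], [-2.17, 1.04, 0.19, 2.03], [-1.02, 1.02, 0.18, 0.95]]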